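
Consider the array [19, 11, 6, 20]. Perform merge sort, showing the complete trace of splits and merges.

Merge sort trace:

Split: [19, 11, 6, 20] -> [19, 11] and [6, 20]
  Split: [19, 11] -> [19] and [11]
  Merge: [19] + [11] -> [11, 19]
  Split: [6, 20] -> [6] and [20]
  Merge: [6] + [20] -> [6, 20]
Merge: [11, 19] + [6, 20] -> [6, 11, 19, 20]

Final sorted array: [6, 11, 19, 20]

The merge sort proceeds by recursively splitting the array and merging sorted halves.
After all merges, the sorted array is [6, 11, 19, 20].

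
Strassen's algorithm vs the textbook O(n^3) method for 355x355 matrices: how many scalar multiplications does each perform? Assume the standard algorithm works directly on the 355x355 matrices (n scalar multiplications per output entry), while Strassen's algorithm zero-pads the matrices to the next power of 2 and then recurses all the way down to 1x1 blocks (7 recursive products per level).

Matrix multiplication for 355x355 matrices:

Strassen's algorithm requires power-of-2 dimensions. Pad 355x355 to 512x512 (next power of 2).

Standard algorithm: 355^3 = 44738875 multiplications
Strassen's algorithm: 7^(log2(512)) = 7^9 = 40353607 multiplications
Savings: 44738875 - 40353607 = 4385268 multiplications

Standard: 44738875 multiplications (355^3). Strassen: 40353607 multiplications (7^9, after padding to 512x512). Strassen reduces 8 recursive multiplications to 7 at each level.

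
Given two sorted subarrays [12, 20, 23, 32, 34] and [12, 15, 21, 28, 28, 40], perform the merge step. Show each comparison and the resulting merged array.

Merging process:

Compare 12 vs 12: take 12 from left. Merged: [12]
Compare 20 vs 12: take 12 from right. Merged: [12, 12]
Compare 20 vs 15: take 15 from right. Merged: [12, 12, 15]
Compare 20 vs 21: take 20 from left. Merged: [12, 12, 15, 20]
Compare 23 vs 21: take 21 from right. Merged: [12, 12, 15, 20, 21]
Compare 23 vs 28: take 23 from left. Merged: [12, 12, 15, 20, 21, 23]
Compare 32 vs 28: take 28 from right. Merged: [12, 12, 15, 20, 21, 23, 28]
Compare 32 vs 28: take 28 from right. Merged: [12, 12, 15, 20, 21, 23, 28, 28]
Compare 32 vs 40: take 32 from left. Merged: [12, 12, 15, 20, 21, 23, 28, 28, 32]
Compare 34 vs 40: take 34 from left. Merged: [12, 12, 15, 20, 21, 23, 28, 28, 32, 34]
Append remaining from right: [40]. Merged: [12, 12, 15, 20, 21, 23, 28, 28, 32, 34, 40]

Final merged array: [12, 12, 15, 20, 21, 23, 28, 28, 32, 34, 40]
Total comparisons: 10

The merged array is [12, 12, 15, 20, 21, 23, 28, 28, 32, 34, 40], requiring 10 comparisons. The merge step runs in O(n) time where n is the total number of elements.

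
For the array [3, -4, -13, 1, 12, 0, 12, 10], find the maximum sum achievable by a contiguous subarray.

Using Kadane's algorithm on [3, -4, -13, 1, 12, 0, 12, 10]:

Scanning through the array:
Position 1 (value -4): max_ending_here = -1, max_so_far = 3
Position 2 (value -13): max_ending_here = -13, max_so_far = 3
Position 3 (value 1): max_ending_here = 1, max_so_far = 3
Position 4 (value 12): max_ending_here = 13, max_so_far = 13
Position 5 (value 0): max_ending_here = 13, max_so_far = 13
Position 6 (value 12): max_ending_here = 25, max_so_far = 25
Position 7 (value 10): max_ending_here = 35, max_so_far = 35

Maximum subarray: [1, 12, 0, 12, 10]
Maximum sum: 35

The maximum subarray is [1, 12, 0, 12, 10] with sum 35. This subarray runs from index 3 to index 7.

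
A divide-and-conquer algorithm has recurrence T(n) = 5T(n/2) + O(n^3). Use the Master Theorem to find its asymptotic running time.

Master Theorem for T(n) = 5T(n/2) + O(n^3):

a = 5, b = 2, c = 3
log_b(a) = log_2(5) = 2.3219

Case 3: c = 3 > log_2(5) = 2.3219
T(n) = O(n^3) = O(n^3)

For T(n) = 5T(n/2) + O(n^3): log_2(5) = 2.3219. This is Case 3 of the Master Theorem (c > log_b(a), work dominated by root), giving O(n^3).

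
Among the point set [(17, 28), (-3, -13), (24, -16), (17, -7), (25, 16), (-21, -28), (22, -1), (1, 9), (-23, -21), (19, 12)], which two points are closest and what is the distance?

Computing all pairwise distances among 10 points:

d((17, 28), (-3, -13)) = 45.618
d((17, 28), (24, -16)) = 44.5533
d((17, 28), (17, -7)) = 35.0
d((17, 28), (25, 16)) = 14.4222
d((17, 28), (-21, -28)) = 67.6757
d((17, 28), (22, -1)) = 29.4279
d((17, 28), (1, 9)) = 24.8395
d((17, 28), (-23, -21)) = 63.2535
d((17, 28), (19, 12)) = 16.1245
d((-3, -13), (24, -16)) = 27.1662
d((-3, -13), (17, -7)) = 20.8806
d((-3, -13), (25, 16)) = 40.3113
d((-3, -13), (-21, -28)) = 23.4307
d((-3, -13), (22, -1)) = 27.7308
d((-3, -13), (1, 9)) = 22.3607
d((-3, -13), (-23, -21)) = 21.5407
d((-3, -13), (19, 12)) = 33.3017
d((24, -16), (17, -7)) = 11.4018
d((24, -16), (25, 16)) = 32.0156
d((24, -16), (-21, -28)) = 46.5725
d((24, -16), (22, -1)) = 15.1327
d((24, -16), (1, 9)) = 33.9706
d((24, -16), (-23, -21)) = 47.2652
d((24, -16), (19, 12)) = 28.4429
d((17, -7), (25, 16)) = 24.3516
d((17, -7), (-21, -28)) = 43.4166
d((17, -7), (22, -1)) = 7.8102
d((17, -7), (1, 9)) = 22.6274
d((17, -7), (-23, -21)) = 42.3792
d((17, -7), (19, 12)) = 19.105
d((25, 16), (-21, -28)) = 63.6553
d((25, 16), (22, -1)) = 17.2627
d((25, 16), (1, 9)) = 25.0
d((25, 16), (-23, -21)) = 60.6053
d((25, 16), (19, 12)) = 7.2111 <-- minimum
d((-21, -28), (22, -1)) = 50.774
d((-21, -28), (1, 9)) = 43.0465
d((-21, -28), (-23, -21)) = 7.2801
d((-21, -28), (19, 12)) = 56.5685
d((22, -1), (1, 9)) = 23.2594
d((22, -1), (-23, -21)) = 49.2443
d((22, -1), (19, 12)) = 13.3417
d((1, 9), (-23, -21)) = 38.4187
d((1, 9), (19, 12)) = 18.2483
d((-23, -21), (19, 12)) = 53.4135

Closest pair: (25, 16) and (19, 12) with distance 7.2111

The closest pair is (25, 16) and (19, 12) with Euclidean distance 7.2111. For 10 points, brute-force pairwise comparison is shown above. For large n, the divide-and-conquer algorithm (sort by x, recurse on halves, check the dividing strip) achieves O(n log n).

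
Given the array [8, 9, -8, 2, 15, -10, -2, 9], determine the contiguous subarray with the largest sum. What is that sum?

Using Kadane's algorithm on [8, 9, -8, 2, 15, -10, -2, 9]:

Scanning through the array:
Position 1 (value 9): max_ending_here = 17, max_so_far = 17
Position 2 (value -8): max_ending_here = 9, max_so_far = 17
Position 3 (value 2): max_ending_here = 11, max_so_far = 17
Position 4 (value 15): max_ending_here = 26, max_so_far = 26
Position 5 (value -10): max_ending_here = 16, max_so_far = 26
Position 6 (value -2): max_ending_here = 14, max_so_far = 26
Position 7 (value 9): max_ending_here = 23, max_so_far = 26

Maximum subarray: [8, 9, -8, 2, 15]
Maximum sum: 26

The maximum subarray is [8, 9, -8, 2, 15] with sum 26. This subarray runs from index 0 to index 4.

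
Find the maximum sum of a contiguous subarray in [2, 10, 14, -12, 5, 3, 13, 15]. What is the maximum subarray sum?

Using Kadane's algorithm on [2, 10, 14, -12, 5, 3, 13, 15]:

Scanning through the array:
Position 1 (value 10): max_ending_here = 12, max_so_far = 12
Position 2 (value 14): max_ending_here = 26, max_so_far = 26
Position 3 (value -12): max_ending_here = 14, max_so_far = 26
Position 4 (value 5): max_ending_here = 19, max_so_far = 26
Position 5 (value 3): max_ending_here = 22, max_so_far = 26
Position 6 (value 13): max_ending_here = 35, max_so_far = 35
Position 7 (value 15): max_ending_here = 50, max_so_far = 50

Maximum subarray: [2, 10, 14, -12, 5, 3, 13, 15]
Maximum sum: 50

The maximum subarray is [2, 10, 14, -12, 5, 3, 13, 15] with sum 50. This subarray runs from index 0 to index 7.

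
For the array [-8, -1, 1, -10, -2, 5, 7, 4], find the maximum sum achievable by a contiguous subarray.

Using Kadane's algorithm on [-8, -1, 1, -10, -2, 5, 7, 4]:

Scanning through the array:
Position 1 (value -1): max_ending_here = -1, max_so_far = -1
Position 2 (value 1): max_ending_here = 1, max_so_far = 1
Position 3 (value -10): max_ending_here = -9, max_so_far = 1
Position 4 (value -2): max_ending_here = -2, max_so_far = 1
Position 5 (value 5): max_ending_here = 5, max_so_far = 5
Position 6 (value 7): max_ending_here = 12, max_so_far = 12
Position 7 (value 4): max_ending_here = 16, max_so_far = 16

Maximum subarray: [5, 7, 4]
Maximum sum: 16

The maximum subarray is [5, 7, 4] with sum 16. This subarray runs from index 5 to index 7.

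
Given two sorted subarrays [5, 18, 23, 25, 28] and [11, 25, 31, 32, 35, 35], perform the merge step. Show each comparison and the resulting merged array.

Merging process:

Compare 5 vs 11: take 5 from left. Merged: [5]
Compare 18 vs 11: take 11 from right. Merged: [5, 11]
Compare 18 vs 25: take 18 from left. Merged: [5, 11, 18]
Compare 23 vs 25: take 23 from left. Merged: [5, 11, 18, 23]
Compare 25 vs 25: take 25 from left. Merged: [5, 11, 18, 23, 25]
Compare 28 vs 25: take 25 from right. Merged: [5, 11, 18, 23, 25, 25]
Compare 28 vs 31: take 28 from left. Merged: [5, 11, 18, 23, 25, 25, 28]
Append remaining from right: [31, 32, 35, 35]. Merged: [5, 11, 18, 23, 25, 25, 28, 31, 32, 35, 35]

Final merged array: [5, 11, 18, 23, 25, 25, 28, 31, 32, 35, 35]
Total comparisons: 7

The merged array is [5, 11, 18, 23, 25, 25, 28, 31, 32, 35, 35], requiring 7 comparisons. The merge step runs in O(n) time where n is the total number of elements.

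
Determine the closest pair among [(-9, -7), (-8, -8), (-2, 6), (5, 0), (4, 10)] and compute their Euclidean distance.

Computing all pairwise distances among 5 points:

d((-9, -7), (-8, -8)) = 1.4142 <-- minimum
d((-9, -7), (-2, 6)) = 14.7648
d((-9, -7), (5, 0)) = 15.6525
d((-9, -7), (4, 10)) = 21.4009
d((-8, -8), (-2, 6)) = 15.2315
d((-8, -8), (5, 0)) = 15.2643
d((-8, -8), (4, 10)) = 21.6333
d((-2, 6), (5, 0)) = 9.2195
d((-2, 6), (4, 10)) = 7.2111
d((5, 0), (4, 10)) = 10.0499

Closest pair: (-9, -7) and (-8, -8) with distance 1.4142

The closest pair is (-9, -7) and (-8, -8) with Euclidean distance 1.4142. For 5 points, brute-force pairwise comparison is shown above. For large n, the divide-and-conquer algorithm (sort by x, recurse on halves, check the dividing strip) achieves O(n log n).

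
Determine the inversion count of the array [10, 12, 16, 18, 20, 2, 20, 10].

Finding inversions in [10, 12, 16, 18, 20, 2, 20, 10]:

(0, 5): arr[0]=10 > arr[5]=2
(1, 5): arr[1]=12 > arr[5]=2
(1, 7): arr[1]=12 > arr[7]=10
(2, 5): arr[2]=16 > arr[5]=2
(2, 7): arr[2]=16 > arr[7]=10
(3, 5): arr[3]=18 > arr[5]=2
(3, 7): arr[3]=18 > arr[7]=10
(4, 5): arr[4]=20 > arr[5]=2
(4, 7): arr[4]=20 > arr[7]=10
(6, 7): arr[6]=20 > arr[7]=10

Total inversions: 10

The array has 10 inversion(s): (0,5), (1,5), (1,7), (2,5), (2,7), (3,5), (3,7), (4,5), (4,7), (6,7). Each pair (i,j) satisfies i < j and arr[i] > arr[j].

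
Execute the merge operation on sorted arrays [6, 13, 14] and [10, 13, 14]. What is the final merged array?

Merging process:

Compare 6 vs 10: take 6 from left. Merged: [6]
Compare 13 vs 10: take 10 from right. Merged: [6, 10]
Compare 13 vs 13: take 13 from left. Merged: [6, 10, 13]
Compare 14 vs 13: take 13 from right. Merged: [6, 10, 13, 13]
Compare 14 vs 14: take 14 from left. Merged: [6, 10, 13, 13, 14]
Append remaining from right: [14]. Merged: [6, 10, 13, 13, 14, 14]

Final merged array: [6, 10, 13, 13, 14, 14]
Total comparisons: 5

The merged array is [6, 10, 13, 13, 14, 14], requiring 5 comparisons. The merge step runs in O(n) time where n is the total number of elements.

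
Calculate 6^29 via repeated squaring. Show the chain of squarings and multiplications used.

Computing 6^29 by squaring (build up from 6^1; each line after the first costs one multiplication):

6^1 = 6
6^2 = (6^1)^2 = 6^2 = 36
6^3 = 6 * 6^2 = 6 * 36 = 216
6^6 = (6^3)^2 = 216^2 = 46656
6^7 = 6 * 6^6 = 6 * 46656 = 279936
6^14 = (6^7)^2 = 279936^2 = 78364164096
6^28 = (6^14)^2 = 78364164096^2 = 6140942214464815497216
6^29 = 6 * 6^28 = 6 * 6140942214464815497216 = 36845653286788892983296

Result: 36845653286788892983296
Multiplications needed: 7 (7 lines after 6^1)

6^29 = 36845653286788892983296. Using exponentiation by squaring, this requires 7 multiplications. The key idea: if the exponent is even, square the half-power; if odd, multiply by the base once.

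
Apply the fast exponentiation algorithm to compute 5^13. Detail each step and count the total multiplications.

Computing 5^13 by squaring (build up from 5^1; each line after the first costs one multiplication):

5^1 = 5
5^2 = (5^1)^2 = 5^2 = 25
5^3 = 5 * 5^2 = 5 * 25 = 125
5^6 = (5^3)^2 = 125^2 = 15625
5^12 = (5^6)^2 = 15625^2 = 244140625
5^13 = 5 * 5^12 = 5 * 244140625 = 1220703125

Result: 1220703125
Multiplications needed: 5 (5 lines after 5^1)

5^13 = 1220703125. Using exponentiation by squaring, this requires 5 multiplications. The key idea: if the exponent is even, square the half-power; if odd, multiply by the base once.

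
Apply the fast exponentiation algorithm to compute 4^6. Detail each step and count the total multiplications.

Computing 4^6 by squaring (build up from 4^1; each line after the first costs one multiplication):

4^1 = 4
4^2 = (4^1)^2 = 4^2 = 16
4^3 = 4 * 4^2 = 4 * 16 = 64
4^6 = (4^3)^2 = 64^2 = 4096

Result: 4096
Multiplications needed: 3 (3 lines after 4^1)

4^6 = 4096. Using exponentiation by squaring, this requires 3 multiplications. The key idea: if the exponent is even, square the half-power; if odd, multiply by the base once.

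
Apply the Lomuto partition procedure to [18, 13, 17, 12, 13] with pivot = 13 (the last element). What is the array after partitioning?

Lomuto partition with pivot = 13:

Initial array: [18, 13, 17, 12, 13]

arr[0]=18 > 13: no swap
arr[1]=13 <= 13: swap with position 0, array becomes [13, 18, 17, 12, 13]
arr[2]=17 > 13: no swap
arr[3]=12 <= 13: swap with position 1, array becomes [13, 12, 17, 18, 13]

Place pivot at position 2: [13, 12, 13, 18, 17]
Pivot position: 2

After partitioning with pivot 13, the array becomes [13, 12, 13, 18, 17]. The pivot is placed at index 2. All elements to the left of the pivot are <= 13, and all elements to the right are > 13.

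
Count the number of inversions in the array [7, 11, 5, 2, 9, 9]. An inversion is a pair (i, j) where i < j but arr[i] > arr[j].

Finding inversions in [7, 11, 5, 2, 9, 9]:

(0, 2): arr[0]=7 > arr[2]=5
(0, 3): arr[0]=7 > arr[3]=2
(1, 2): arr[1]=11 > arr[2]=5
(1, 3): arr[1]=11 > arr[3]=2
(1, 4): arr[1]=11 > arr[4]=9
(1, 5): arr[1]=11 > arr[5]=9
(2, 3): arr[2]=5 > arr[3]=2

Total inversions: 7

The array has 7 inversion(s): (0,2), (0,3), (1,2), (1,3), (1,4), (1,5), (2,3). Each pair (i,j) satisfies i < j and arr[i] > arr[j].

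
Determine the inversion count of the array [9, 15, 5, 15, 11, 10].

Finding inversions in [9, 15, 5, 15, 11, 10]:

(0, 2): arr[0]=9 > arr[2]=5
(1, 2): arr[1]=15 > arr[2]=5
(1, 4): arr[1]=15 > arr[4]=11
(1, 5): arr[1]=15 > arr[5]=10
(3, 4): arr[3]=15 > arr[4]=11
(3, 5): arr[3]=15 > arr[5]=10
(4, 5): arr[4]=11 > arr[5]=10

Total inversions: 7

The array has 7 inversion(s): (0,2), (1,2), (1,4), (1,5), (3,4), (3,5), (4,5). Each pair (i,j) satisfies i < j and arr[i] > arr[j].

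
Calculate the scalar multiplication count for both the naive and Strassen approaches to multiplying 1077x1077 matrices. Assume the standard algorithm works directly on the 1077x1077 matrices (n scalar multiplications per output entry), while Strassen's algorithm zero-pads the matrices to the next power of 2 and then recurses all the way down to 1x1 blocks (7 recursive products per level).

Matrix multiplication for 1077x1077 matrices:

Strassen's algorithm requires power-of-2 dimensions. Pad 1077x1077 to 2048x2048 (next power of 2).

Standard algorithm: 1077^3 = 1249243533 multiplications
Strassen's algorithm: 7^(log2(2048)) = 7^11 = 1977326743 multiplications
Difference: 1249243533 - 1977326743 = -728083210 (Strassen uses MORE here due to padding overhead — for small or just-over-power-of-2 n, padding can outweigh the per-level savings)

Standard: 1249243533 multiplications (1077^3). Strassen: 1977326743 multiplications (7^11, after padding to 2048x2048). Strassen reduces 8 recursive multiplications to 7 at each level.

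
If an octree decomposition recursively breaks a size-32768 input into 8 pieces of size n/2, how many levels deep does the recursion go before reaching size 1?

For divide and conquer with division factor 2:

Problem sizes at each level:
Level 0: 32768
Level 1: 16384
Level 2: 8192
Level 3: 4096
Level 4: 2048
Level 5: 1024
Level 6: 512
Level 7: 256
Level 8: 128
Level 9: 64
Level 10: 32
Level 11: 16
Level 12: 8
Level 13: 4
Level 14: 2
Level 15: 1

The root is level 0 and the size-1 base case is level 15 (the tree spans levels 0 through 15, i.e. 16 levels counting the root), so the depth is the number of divisions: log_2(32768) = 15

The recursion tree depth is log_2(32768) = 15. At each level, the problem size is divided by 2, so it takes 15 divisions to reduce to a base case of size 1. The algorithm makes 8 recursive calls at each level.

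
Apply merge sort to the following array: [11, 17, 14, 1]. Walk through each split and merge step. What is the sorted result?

Merge sort trace:

Split: [11, 17, 14, 1] -> [11, 17] and [14, 1]
  Split: [11, 17] -> [11] and [17]
  Merge: [11] + [17] -> [11, 17]
  Split: [14, 1] -> [14] and [1]
  Merge: [14] + [1] -> [1, 14]
Merge: [11, 17] + [1, 14] -> [1, 11, 14, 17]

Final sorted array: [1, 11, 14, 17]

The merge sort proceeds by recursively splitting the array and merging sorted halves.
After all merges, the sorted array is [1, 11, 14, 17].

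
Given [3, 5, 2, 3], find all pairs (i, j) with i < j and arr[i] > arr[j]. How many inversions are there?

Finding inversions in [3, 5, 2, 3]:

(0, 2): arr[0]=3 > arr[2]=2
(1, 2): arr[1]=5 > arr[2]=2
(1, 3): arr[1]=5 > arr[3]=3

Total inversions: 3

The array has 3 inversion(s): (0,2), (1,2), (1,3). Each pair (i,j) satisfies i < j and arr[i] > arr[j].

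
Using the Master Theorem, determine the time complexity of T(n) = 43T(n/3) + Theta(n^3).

Master Theorem for T(n) = 43T(n/3) + O(n^3):

a = 43, b = 3, c = 3
log_b(a) = log_3(43) = 3.4236

Case 1: c = 3 < log_3(43) = 3.4236
T(n) = O(n^(log_3 43))

For T(n) = 43T(n/3) + O(n^3): log_3(43) = 3.4236. This is Case 1 of the Master Theorem (c < log_b(a), work dominated by leaves), giving O(n^(log_3 43)).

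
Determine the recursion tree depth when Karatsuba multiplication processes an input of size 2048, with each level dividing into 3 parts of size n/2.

For divide and conquer with division factor 2:

Problem sizes at each level:
Level 0: 2048
Level 1: 1024
Level 2: 512
Level 3: 256
Level 4: 128
Level 5: 64
Level 6: 32
Level 7: 16
Level 8: 8
Level 9: 4
Level 10: 2
Level 11: 1

The root is level 0 and the size-1 base case is level 11 (the tree spans levels 0 through 11, i.e. 12 levels counting the root), so the depth is the number of divisions: log_2(2048) = 11

The recursion tree depth is log_2(2048) = 11. At each level, the problem size is divided by 2, so it takes 11 divisions to reduce to a base case of size 1. The algorithm makes 3 recursive calls at each level.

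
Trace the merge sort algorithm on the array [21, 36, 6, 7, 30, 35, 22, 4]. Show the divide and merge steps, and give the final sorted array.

Merge sort trace:

Split: [21, 36, 6, 7, 30, 35, 22, 4] -> [21, 36, 6, 7] and [30, 35, 22, 4]
  Split: [21, 36, 6, 7] -> [21, 36] and [6, 7]
    Split: [21, 36] -> [21] and [36]
    Merge: [21] + [36] -> [21, 36]
    Split: [6, 7] -> [6] and [7]
    Merge: [6] + [7] -> [6, 7]
  Merge: [21, 36] + [6, 7] -> [6, 7, 21, 36]
  Split: [30, 35, 22, 4] -> [30, 35] and [22, 4]
    Split: [30, 35] -> [30] and [35]
    Merge: [30] + [35] -> [30, 35]
    Split: [22, 4] -> [22] and [4]
    Merge: [22] + [4] -> [4, 22]
  Merge: [30, 35] + [4, 22] -> [4, 22, 30, 35]
Merge: [6, 7, 21, 36] + [4, 22, 30, 35] -> [4, 6, 7, 21, 22, 30, 35, 36]

Final sorted array: [4, 6, 7, 21, 22, 30, 35, 36]

The merge sort proceeds by recursively splitting the array and merging sorted halves.
After all merges, the sorted array is [4, 6, 7, 21, 22, 30, 35, 36].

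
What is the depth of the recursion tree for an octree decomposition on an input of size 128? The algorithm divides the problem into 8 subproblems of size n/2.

For divide and conquer with division factor 2:

Problem sizes at each level:
Level 0: 128
Level 1: 64
Level 2: 32
Level 3: 16
Level 4: 8
Level 5: 4
Level 6: 2
Level 7: 1

The root is level 0 and the size-1 base case is level 7 (the tree spans levels 0 through 7, i.e. 8 levels counting the root), so the depth is the number of divisions: log_2(128) = 7

The recursion tree depth is log_2(128) = 7. At each level, the problem size is divided by 2, so it takes 7 divisions to reduce to a base case of size 1. The algorithm makes 8 recursive calls at each level.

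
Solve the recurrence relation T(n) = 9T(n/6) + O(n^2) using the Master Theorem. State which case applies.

Master Theorem for T(n) = 9T(n/6) + O(n^2):

a = 9, b = 6, c = 2
log_b(a) = log_6(9) = 1.2263

Case 3: c = 2 > log_6(9) = 1.2263
T(n) = O(n^2) = O(n^2)

For T(n) = 9T(n/6) + O(n^2): log_6(9) = 1.2263. This is Case 3 of the Master Theorem (c > log_b(a), work dominated by root), giving O(n^2).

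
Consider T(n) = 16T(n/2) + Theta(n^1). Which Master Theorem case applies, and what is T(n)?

Master Theorem for T(n) = 16T(n/2) + O(n^1):

a = 16, b = 2, c = 1
log_b(a) = log_2(16) = 4.0000

Case 1: c = 1 < log_2(16) = 4.0000
T(n) = O(n^(log_2 16)) = O(n^4)

For T(n) = 16T(n/2) + O(n^1): log_2(16) = 4.0000. This is Case 1 of the Master Theorem (c < log_b(a), work dominated by leaves), giving O(n^4).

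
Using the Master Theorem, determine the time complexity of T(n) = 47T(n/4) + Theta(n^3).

Master Theorem for T(n) = 47T(n/4) + O(n^3):

a = 47, b = 4, c = 3
log_b(a) = log_4(47) = 2.7773

Case 3: c = 3 > log_4(47) = 2.7773
T(n) = O(n^3) = O(n^3)

For T(n) = 47T(n/4) + O(n^3): log_4(47) = 2.7773. This is Case 3 of the Master Theorem (c > log_b(a), work dominated by root), giving O(n^3).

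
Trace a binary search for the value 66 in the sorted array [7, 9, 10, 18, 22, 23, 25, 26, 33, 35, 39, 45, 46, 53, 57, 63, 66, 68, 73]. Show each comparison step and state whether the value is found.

Binary search for 66 in [7, 9, 10, 18, 22, 23, 25, 26, 33, 35, 39, 45, 46, 53, 57, 63, 66, 68, 73]:

lo=0, hi=18, mid=9, arr[mid]=35 -> 35 < 66, search right half
lo=10, hi=18, mid=14, arr[mid]=57 -> 57 < 66, search right half
lo=15, hi=18, mid=16, arr[mid]=66 -> Found target at index 16!

Binary search finds 66 at index 16 after 3 comparisons. The search repeatedly halves the search space by comparing with the middle element.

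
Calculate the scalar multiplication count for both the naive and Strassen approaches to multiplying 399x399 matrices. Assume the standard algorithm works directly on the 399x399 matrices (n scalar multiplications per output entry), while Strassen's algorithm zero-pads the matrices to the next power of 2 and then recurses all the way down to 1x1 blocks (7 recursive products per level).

Matrix multiplication for 399x399 matrices:

Strassen's algorithm requires power-of-2 dimensions. Pad 399x399 to 512x512 (next power of 2).

Standard algorithm: 399^3 = 63521199 multiplications
Strassen's algorithm: 7^(log2(512)) = 7^9 = 40353607 multiplications
Savings: 63521199 - 40353607 = 23167592 multiplications

Standard: 63521199 multiplications (399^3). Strassen: 40353607 multiplications (7^9, after padding to 512x512). Strassen reduces 8 recursive multiplications to 7 at each level.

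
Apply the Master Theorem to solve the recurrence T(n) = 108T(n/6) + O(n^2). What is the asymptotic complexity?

Master Theorem for T(n) = 108T(n/6) + O(n^2):

a = 108, b = 6, c = 2
log_b(a) = log_6(108) = 2.6131

Case 1: c = 2 < log_6(108) = 2.6131
T(n) = O(n^(log_6 108))

For T(n) = 108T(n/6) + O(n^2): log_6(108) = 2.6131. This is Case 1 of the Master Theorem (c < log_b(a), work dominated by leaves), giving O(n^(log_6 108)).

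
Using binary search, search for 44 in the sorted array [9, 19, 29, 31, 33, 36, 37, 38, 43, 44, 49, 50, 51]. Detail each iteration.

Binary search for 44 in [9, 19, 29, 31, 33, 36, 37, 38, 43, 44, 49, 50, 51]:

lo=0, hi=12, mid=6, arr[mid]=37 -> 37 < 44, search right half
lo=7, hi=12, mid=9, arr[mid]=44 -> Found target at index 9!

Binary search finds 44 at index 9 after 2 comparisons. The search repeatedly halves the search space by comparing with the middle element.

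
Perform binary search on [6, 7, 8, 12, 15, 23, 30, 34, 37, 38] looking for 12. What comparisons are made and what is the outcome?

Binary search for 12 in [6, 7, 8, 12, 15, 23, 30, 34, 37, 38]:

lo=0, hi=9, mid=4, arr[mid]=15 -> 15 > 12, search left half
lo=0, hi=3, mid=1, arr[mid]=7 -> 7 < 12, search right half
lo=2, hi=3, mid=2, arr[mid]=8 -> 8 < 12, search right half
lo=3, hi=3, mid=3, arr[mid]=12 -> Found target at index 3!

Binary search finds 12 at index 3 after 4 comparisons. The search repeatedly halves the search space by comparing with the middle element.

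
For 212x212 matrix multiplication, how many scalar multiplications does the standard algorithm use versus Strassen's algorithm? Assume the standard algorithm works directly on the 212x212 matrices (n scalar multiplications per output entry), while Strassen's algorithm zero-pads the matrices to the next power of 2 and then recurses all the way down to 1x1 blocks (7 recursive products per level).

Matrix multiplication for 212x212 matrices:

Strassen's algorithm requires power-of-2 dimensions. Pad 212x212 to 256x256 (next power of 2).

Standard algorithm: 212^3 = 9528128 multiplications
Strassen's algorithm: 7^(log2(256)) = 7^8 = 5764801 multiplications
Savings: 9528128 - 5764801 = 3763327 multiplications

Standard: 9528128 multiplications (212^3). Strassen: 5764801 multiplications (7^8, after padding to 256x256). Strassen reduces 8 recursive multiplications to 7 at each level.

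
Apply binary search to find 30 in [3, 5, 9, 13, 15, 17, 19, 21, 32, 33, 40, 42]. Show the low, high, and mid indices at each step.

Binary search for 30 in [3, 5, 9, 13, 15, 17, 19, 21, 32, 33, 40, 42]:

lo=0, hi=11, mid=5, arr[mid]=17 -> 17 < 30, search right half
lo=6, hi=11, mid=8, arr[mid]=32 -> 32 > 30, search left half
lo=6, hi=7, mid=6, arr[mid]=19 -> 19 < 30, search right half
lo=7, hi=7, mid=7, arr[mid]=21 -> 21 < 30, search right half
lo=8 > hi=7, target 30 not found

Binary search determines that 30 is not in the array after 4 comparisons. The search space was exhausted without finding the target.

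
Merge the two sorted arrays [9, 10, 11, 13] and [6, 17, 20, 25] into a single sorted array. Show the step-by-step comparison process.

Merging process:

Compare 9 vs 6: take 6 from right. Merged: [6]
Compare 9 vs 17: take 9 from left. Merged: [6, 9]
Compare 10 vs 17: take 10 from left. Merged: [6, 9, 10]
Compare 11 vs 17: take 11 from left. Merged: [6, 9, 10, 11]
Compare 13 vs 17: take 13 from left. Merged: [6, 9, 10, 11, 13]
Append remaining from right: [17, 20, 25]. Merged: [6, 9, 10, 11, 13, 17, 20, 25]

Final merged array: [6, 9, 10, 11, 13, 17, 20, 25]
Total comparisons: 5

The merged array is [6, 9, 10, 11, 13, 17, 20, 25], requiring 5 comparisons. The merge step runs in O(n) time where n is the total number of elements.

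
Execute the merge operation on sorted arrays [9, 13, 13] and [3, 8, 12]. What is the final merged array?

Merging process:

Compare 9 vs 3: take 3 from right. Merged: [3]
Compare 9 vs 8: take 8 from right. Merged: [3, 8]
Compare 9 vs 12: take 9 from left. Merged: [3, 8, 9]
Compare 13 vs 12: take 12 from right. Merged: [3, 8, 9, 12]
Append remaining from left: [13, 13]. Merged: [3, 8, 9, 12, 13, 13]

Final merged array: [3, 8, 9, 12, 13, 13]
Total comparisons: 4

The merged array is [3, 8, 9, 12, 13, 13], requiring 4 comparisons. The merge step runs in O(n) time where n is the total number of elements.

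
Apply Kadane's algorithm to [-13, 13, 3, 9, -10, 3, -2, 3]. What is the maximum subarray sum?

Using Kadane's algorithm on [-13, 13, 3, 9, -10, 3, -2, 3]:

Scanning through the array:
Position 1 (value 13): max_ending_here = 13, max_so_far = 13
Position 2 (value 3): max_ending_here = 16, max_so_far = 16
Position 3 (value 9): max_ending_here = 25, max_so_far = 25
Position 4 (value -10): max_ending_here = 15, max_so_far = 25
Position 5 (value 3): max_ending_here = 18, max_so_far = 25
Position 6 (value -2): max_ending_here = 16, max_so_far = 25
Position 7 (value 3): max_ending_here = 19, max_so_far = 25

Maximum subarray: [13, 3, 9]
Maximum sum: 25

The maximum subarray is [13, 3, 9] with sum 25. This subarray runs from index 1 to index 3.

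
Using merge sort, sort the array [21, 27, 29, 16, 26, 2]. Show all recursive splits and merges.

Merge sort trace:

Split: [21, 27, 29, 16, 26, 2] -> [21, 27, 29] and [16, 26, 2]
  Split: [21, 27, 29] -> [21] and [27, 29]
    Split: [27, 29] -> [27] and [29]
    Merge: [27] + [29] -> [27, 29]
  Merge: [21] + [27, 29] -> [21, 27, 29]
  Split: [16, 26, 2] -> [16] and [26, 2]
    Split: [26, 2] -> [26] and [2]
    Merge: [26] + [2] -> [2, 26]
  Merge: [16] + [2, 26] -> [2, 16, 26]
Merge: [21, 27, 29] + [2, 16, 26] -> [2, 16, 21, 26, 27, 29]

Final sorted array: [2, 16, 21, 26, 27, 29]

The merge sort proceeds by recursively splitting the array and merging sorted halves.
After all merges, the sorted array is [2, 16, 21, 26, 27, 29].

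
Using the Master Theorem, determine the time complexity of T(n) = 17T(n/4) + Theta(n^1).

Master Theorem for T(n) = 17T(n/4) + O(n^1):

a = 17, b = 4, c = 1
log_b(a) = log_4(17) = 2.0437

Case 1: c = 1 < log_4(17) = 2.0437
T(n) = O(n^(log_4 17))

For T(n) = 17T(n/4) + O(n^1): log_4(17) = 2.0437. This is Case 1 of the Master Theorem (c < log_b(a), work dominated by leaves), giving O(n^(log_4 17)).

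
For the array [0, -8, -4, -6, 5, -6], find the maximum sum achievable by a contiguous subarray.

Using Kadane's algorithm on [0, -8, -4, -6, 5, -6]:

Scanning through the array:
Position 1 (value -8): max_ending_here = -8, max_so_far = 0
Position 2 (value -4): max_ending_here = -4, max_so_far = 0
Position 3 (value -6): max_ending_here = -6, max_so_far = 0
Position 4 (value 5): max_ending_here = 5, max_so_far = 5
Position 5 (value -6): max_ending_here = -1, max_so_far = 5

Maximum subarray: [5]
Maximum sum: 5

The maximum subarray is [5] with sum 5. This subarray runs from index 4 to index 4.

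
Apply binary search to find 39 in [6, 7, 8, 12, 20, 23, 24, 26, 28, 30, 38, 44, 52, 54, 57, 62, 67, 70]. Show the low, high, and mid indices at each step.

Binary search for 39 in [6, 7, 8, 12, 20, 23, 24, 26, 28, 30, 38, 44, 52, 54, 57, 62, 67, 70]:

lo=0, hi=17, mid=8, arr[mid]=28 -> 28 < 39, search right half
lo=9, hi=17, mid=13, arr[mid]=54 -> 54 > 39, search left half
lo=9, hi=12, mid=10, arr[mid]=38 -> 38 < 39, search right half
lo=11, hi=12, mid=11, arr[mid]=44 -> 44 > 39, search left half
lo=11 > hi=10, target 39 not found

Binary search determines that 39 is not in the array after 4 comparisons. The search space was exhausted without finding the target.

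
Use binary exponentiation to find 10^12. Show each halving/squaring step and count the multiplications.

Computing 10^12 by squaring (build up from 10^1; each line after the first costs one multiplication):

10^1 = 10
10^2 = (10^1)^2 = 10^2 = 100
10^3 = 10 * 10^2 = 10 * 100 = 1000
10^6 = (10^3)^2 = 1000^2 = 1000000
10^12 = (10^6)^2 = 1000000^2 = 1000000000000

Result: 1000000000000
Multiplications needed: 4 (4 lines after 10^1)

10^12 = 1000000000000. Using exponentiation by squaring, this requires 4 multiplications. The key idea: if the exponent is even, square the half-power; if odd, multiply by the base once.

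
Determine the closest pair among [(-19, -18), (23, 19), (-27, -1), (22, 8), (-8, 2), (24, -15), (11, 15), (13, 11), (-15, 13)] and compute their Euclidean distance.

Computing all pairwise distances among 9 points:

d((-19, -18), (23, 19)) = 55.9732
d((-19, -18), (-27, -1)) = 18.7883
d((-19, -18), (22, 8)) = 48.5489
d((-19, -18), (-8, 2)) = 22.8254
d((-19, -18), (24, -15)) = 43.1045
d((-19, -18), (11, 15)) = 44.5982
d((-19, -18), (13, 11)) = 43.1856
d((-19, -18), (-15, 13)) = 31.257
d((23, 19), (-27, -1)) = 53.8516
d((23, 19), (22, 8)) = 11.0454
d((23, 19), (-8, 2)) = 35.3553
d((23, 19), (24, -15)) = 34.0147
d((23, 19), (11, 15)) = 12.6491
d((23, 19), (13, 11)) = 12.8062
d((23, 19), (-15, 13)) = 38.4708
d((-27, -1), (22, 8)) = 49.8197
d((-27, -1), (-8, 2)) = 19.2354
d((-27, -1), (24, -15)) = 52.8867
d((-27, -1), (11, 15)) = 41.2311
d((-27, -1), (13, 11)) = 41.7612
d((-27, -1), (-15, 13)) = 18.4391
d((22, 8), (-8, 2)) = 30.5941
d((22, 8), (24, -15)) = 23.0868
d((22, 8), (11, 15)) = 13.0384
d((22, 8), (13, 11)) = 9.4868
d((22, 8), (-15, 13)) = 37.3363
d((-8, 2), (24, -15)) = 36.2353
d((-8, 2), (11, 15)) = 23.0217
d((-8, 2), (13, 11)) = 22.8473
d((-8, 2), (-15, 13)) = 13.0384
d((24, -15), (11, 15)) = 32.6956
d((24, -15), (13, 11)) = 28.2312
d((24, -15), (-15, 13)) = 48.0104
d((11, 15), (13, 11)) = 4.4721 <-- minimum
d((11, 15), (-15, 13)) = 26.0768
d((13, 11), (-15, 13)) = 28.0713

Closest pair: (11, 15) and (13, 11) with distance 4.4721

The closest pair is (11, 15) and (13, 11) with Euclidean distance 4.4721. For 9 points, brute-force pairwise comparison is shown above. For large n, the divide-and-conquer algorithm (sort by x, recurse on halves, check the dividing strip) achieves O(n log n).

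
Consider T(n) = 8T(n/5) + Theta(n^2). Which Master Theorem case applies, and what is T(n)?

Master Theorem for T(n) = 8T(n/5) + O(n^2):

a = 8, b = 5, c = 2
log_b(a) = log_5(8) = 1.2920

Case 3: c = 2 > log_5(8) = 1.2920
T(n) = O(n^2) = O(n^2)

For T(n) = 8T(n/5) + O(n^2): log_5(8) = 1.2920. This is Case 3 of the Master Theorem (c > log_b(a), work dominated by root), giving O(n^2).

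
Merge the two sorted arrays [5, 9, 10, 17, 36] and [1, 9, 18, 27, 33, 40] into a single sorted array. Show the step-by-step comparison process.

Merging process:

Compare 5 vs 1: take 1 from right. Merged: [1]
Compare 5 vs 9: take 5 from left. Merged: [1, 5]
Compare 9 vs 9: take 9 from left. Merged: [1, 5, 9]
Compare 10 vs 9: take 9 from right. Merged: [1, 5, 9, 9]
Compare 10 vs 18: take 10 from left. Merged: [1, 5, 9, 9, 10]
Compare 17 vs 18: take 17 from left. Merged: [1, 5, 9, 9, 10, 17]
Compare 36 vs 18: take 18 from right. Merged: [1, 5, 9, 9, 10, 17, 18]
Compare 36 vs 27: take 27 from right. Merged: [1, 5, 9, 9, 10, 17, 18, 27]
Compare 36 vs 33: take 33 from right. Merged: [1, 5, 9, 9, 10, 17, 18, 27, 33]
Compare 36 vs 40: take 36 from left. Merged: [1, 5, 9, 9, 10, 17, 18, 27, 33, 36]
Append remaining from right: [40]. Merged: [1, 5, 9, 9, 10, 17, 18, 27, 33, 36, 40]

Final merged array: [1, 5, 9, 9, 10, 17, 18, 27, 33, 36, 40]
Total comparisons: 10

The merged array is [1, 5, 9, 9, 10, 17, 18, 27, 33, 36, 40], requiring 10 comparisons. The merge step runs in O(n) time where n is the total number of elements.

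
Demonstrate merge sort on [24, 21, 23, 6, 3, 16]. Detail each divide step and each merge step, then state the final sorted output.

Merge sort trace:

Split: [24, 21, 23, 6, 3, 16] -> [24, 21, 23] and [6, 3, 16]
  Split: [24, 21, 23] -> [24] and [21, 23]
    Split: [21, 23] -> [21] and [23]
    Merge: [21] + [23] -> [21, 23]
  Merge: [24] + [21, 23] -> [21, 23, 24]
  Split: [6, 3, 16] -> [6] and [3, 16]
    Split: [3, 16] -> [3] and [16]
    Merge: [3] + [16] -> [3, 16]
  Merge: [6] + [3, 16] -> [3, 6, 16]
Merge: [21, 23, 24] + [3, 6, 16] -> [3, 6, 16, 21, 23, 24]

Final sorted array: [3, 6, 16, 21, 23, 24]

The merge sort proceeds by recursively splitting the array and merging sorted halves.
After all merges, the sorted array is [3, 6, 16, 21, 23, 24].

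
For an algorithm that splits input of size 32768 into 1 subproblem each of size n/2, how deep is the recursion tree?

For divide and conquer with division factor 2:

Problem sizes at each level:
Level 0: 32768
Level 1: 16384
Level 2: 8192
Level 3: 4096
Level 4: 2048
Level 5: 1024
Level 6: 512
Level 7: 256
Level 8: 128
Level 9: 64
Level 10: 32
Level 11: 16
Level 12: 8
Level 13: 4
Level 14: 2
Level 15: 1

The root is level 0 and the size-1 base case is level 15 (the tree spans levels 0 through 15, i.e. 16 levels counting the root), so the depth is the number of divisions: log_2(32768) = 15

The recursion tree depth is log_2(32768) = 15. At each level, the problem size is divided by 2, so it takes 15 divisions to reduce to a base case of size 1. The algorithm makes 1 recursive call at each level.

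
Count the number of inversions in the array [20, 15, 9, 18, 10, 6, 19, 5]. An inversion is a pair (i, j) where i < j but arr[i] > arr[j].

Finding inversions in [20, 15, 9, 18, 10, 6, 19, 5]:

(0, 1): arr[0]=20 > arr[1]=15
(0, 2): arr[0]=20 > arr[2]=9
(0, 3): arr[0]=20 > arr[3]=18
(0, 4): arr[0]=20 > arr[4]=10
(0, 5): arr[0]=20 > arr[5]=6
(0, 6): arr[0]=20 > arr[6]=19
(0, 7): arr[0]=20 > arr[7]=5
(1, 2): arr[1]=15 > arr[2]=9
(1, 4): arr[1]=15 > arr[4]=10
(1, 5): arr[1]=15 > arr[5]=6
(1, 7): arr[1]=15 > arr[7]=5
(2, 5): arr[2]=9 > arr[5]=6
(2, 7): arr[2]=9 > arr[7]=5
(3, 4): arr[3]=18 > arr[4]=10
(3, 5): arr[3]=18 > arr[5]=6
(3, 7): arr[3]=18 > arr[7]=5
(4, 5): arr[4]=10 > arr[5]=6
(4, 7): arr[4]=10 > arr[7]=5
(5, 7): arr[5]=6 > arr[7]=5
(6, 7): arr[6]=19 > arr[7]=5

Total inversions: 20

The array has 20 inversion(s): (0,1), (0,2), (0,3), (0,4), (0,5), (0,6), (0,7), (1,2), (1,4), (1,5), (1,7), (2,5), (2,7), (3,4), (3,5), (3,7), (4,5), (4,7), (5,7), (6,7). Each pair (i,j) satisfies i < j and arr[i] > arr[j].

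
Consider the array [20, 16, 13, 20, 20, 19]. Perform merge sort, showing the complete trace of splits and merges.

Merge sort trace:

Split: [20, 16, 13, 20, 20, 19] -> [20, 16, 13] and [20, 20, 19]
  Split: [20, 16, 13] -> [20] and [16, 13]
    Split: [16, 13] -> [16] and [13]
    Merge: [16] + [13] -> [13, 16]
  Merge: [20] + [13, 16] -> [13, 16, 20]
  Split: [20, 20, 19] -> [20] and [20, 19]
    Split: [20, 19] -> [20] and [19]
    Merge: [20] + [19] -> [19, 20]
  Merge: [20] + [19, 20] -> [19, 20, 20]
Merge: [13, 16, 20] + [19, 20, 20] -> [13, 16, 19, 20, 20, 20]

Final sorted array: [13, 16, 19, 20, 20, 20]

The merge sort proceeds by recursively splitting the array and merging sorted halves.
After all merges, the sorted array is [13, 16, 19, 20, 20, 20].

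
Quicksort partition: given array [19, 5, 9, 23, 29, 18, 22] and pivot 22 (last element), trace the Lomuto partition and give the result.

Lomuto partition with pivot = 22:

Initial array: [19, 5, 9, 23, 29, 18, 22]

arr[0]=19 <= 22: swap with position 0, array becomes [19, 5, 9, 23, 29, 18, 22]
arr[1]=5 <= 22: swap with position 1, array becomes [19, 5, 9, 23, 29, 18, 22]
arr[2]=9 <= 22: swap with position 2, array becomes [19, 5, 9, 23, 29, 18, 22]
arr[3]=23 > 22: no swap
arr[4]=29 > 22: no swap
arr[5]=18 <= 22: swap with position 3, array becomes [19, 5, 9, 18, 29, 23, 22]

Place pivot at position 4: [19, 5, 9, 18, 22, 23, 29]
Pivot position: 4

After partitioning with pivot 22, the array becomes [19, 5, 9, 18, 22, 23, 29]. The pivot is placed at index 4. All elements to the left of the pivot are <= 22, and all elements to the right are > 22.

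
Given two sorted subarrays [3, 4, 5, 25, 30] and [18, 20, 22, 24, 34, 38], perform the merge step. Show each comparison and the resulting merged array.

Merging process:

Compare 3 vs 18: take 3 from left. Merged: [3]
Compare 4 vs 18: take 4 from left. Merged: [3, 4]
Compare 5 vs 18: take 5 from left. Merged: [3, 4, 5]
Compare 25 vs 18: take 18 from right. Merged: [3, 4, 5, 18]
Compare 25 vs 20: take 20 from right. Merged: [3, 4, 5, 18, 20]
Compare 25 vs 22: take 22 from right. Merged: [3, 4, 5, 18, 20, 22]
Compare 25 vs 24: take 24 from right. Merged: [3, 4, 5, 18, 20, 22, 24]
Compare 25 vs 34: take 25 from left. Merged: [3, 4, 5, 18, 20, 22, 24, 25]
Compare 30 vs 34: take 30 from left. Merged: [3, 4, 5, 18, 20, 22, 24, 25, 30]
Append remaining from right: [34, 38]. Merged: [3, 4, 5, 18, 20, 22, 24, 25, 30, 34, 38]

Final merged array: [3, 4, 5, 18, 20, 22, 24, 25, 30, 34, 38]
Total comparisons: 9

The merged array is [3, 4, 5, 18, 20, 22, 24, 25, 30, 34, 38], requiring 9 comparisons. The merge step runs in O(n) time where n is the total number of elements.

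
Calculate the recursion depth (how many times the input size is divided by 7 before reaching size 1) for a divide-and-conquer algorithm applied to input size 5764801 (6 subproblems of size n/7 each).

For divide and conquer with division factor 7:

Problem sizes at each level:
Level 0: 5764801
Level 1: 823543
Level 2: 117649
Level 3: 16807
Level 4: 2401
Level 5: 343
Level 6: 49
Level 7: 7
Level 8: 1

The root is level 0 and the size-1 base case is level 8 (the tree spans levels 0 through 8, i.e. 9 levels counting the root), so the depth is the number of divisions: log_7(5764801) = 8

The recursion tree depth is log_7(5764801) = 8. At each level, the problem size is divided by 7, so it takes 8 divisions to reduce to a base case of size 1. The algorithm makes 6 recursive calls at each level.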